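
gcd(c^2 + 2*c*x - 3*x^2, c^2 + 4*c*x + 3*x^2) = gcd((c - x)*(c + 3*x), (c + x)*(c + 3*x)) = c + 3*x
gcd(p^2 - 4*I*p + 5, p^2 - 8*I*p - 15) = p - 5*I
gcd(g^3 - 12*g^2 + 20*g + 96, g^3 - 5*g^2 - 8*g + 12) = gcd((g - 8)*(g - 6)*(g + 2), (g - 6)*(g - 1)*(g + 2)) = g^2 - 4*g - 12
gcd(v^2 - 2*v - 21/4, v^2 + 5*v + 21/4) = v + 3/2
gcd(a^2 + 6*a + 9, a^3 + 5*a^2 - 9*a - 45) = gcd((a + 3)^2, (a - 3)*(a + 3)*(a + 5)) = a + 3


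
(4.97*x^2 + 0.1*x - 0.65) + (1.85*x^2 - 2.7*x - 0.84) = 6.82*x^2 - 2.6*x - 1.49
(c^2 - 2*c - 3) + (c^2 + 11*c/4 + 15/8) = 2*c^2 + 3*c/4 - 9/8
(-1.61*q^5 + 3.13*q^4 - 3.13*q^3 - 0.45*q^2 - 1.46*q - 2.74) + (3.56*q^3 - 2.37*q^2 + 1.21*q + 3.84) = -1.61*q^5 + 3.13*q^4 + 0.43*q^3 - 2.82*q^2 - 0.25*q + 1.1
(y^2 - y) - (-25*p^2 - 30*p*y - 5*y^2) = 25*p^2 + 30*p*y + 6*y^2 - y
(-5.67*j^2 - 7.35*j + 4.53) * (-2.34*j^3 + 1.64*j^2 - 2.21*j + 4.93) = 13.2678*j^5 + 7.9002*j^4 - 10.1235*j^3 - 4.2804*j^2 - 46.2468*j + 22.3329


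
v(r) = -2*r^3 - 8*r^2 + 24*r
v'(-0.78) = 32.83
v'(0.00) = 24.00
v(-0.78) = -22.64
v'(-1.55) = 34.38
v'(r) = -6*r^2 - 16*r + 24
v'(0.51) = 14.28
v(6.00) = -576.00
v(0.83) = 13.27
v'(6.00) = -288.00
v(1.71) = 7.65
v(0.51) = 9.89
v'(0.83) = 6.59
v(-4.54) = -86.70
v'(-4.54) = -27.03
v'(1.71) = -20.90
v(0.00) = 0.00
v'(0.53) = 13.83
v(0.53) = 10.18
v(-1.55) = -48.97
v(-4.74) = -80.51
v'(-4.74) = -34.97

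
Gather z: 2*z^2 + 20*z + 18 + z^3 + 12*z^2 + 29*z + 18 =z^3 + 14*z^2 + 49*z + 36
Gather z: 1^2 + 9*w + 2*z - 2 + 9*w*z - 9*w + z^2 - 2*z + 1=9*w*z + z^2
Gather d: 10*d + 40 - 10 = 10*d + 30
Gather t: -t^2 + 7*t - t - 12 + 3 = -t^2 + 6*t - 9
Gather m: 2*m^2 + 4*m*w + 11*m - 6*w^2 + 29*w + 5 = 2*m^2 + m*(4*w + 11) - 6*w^2 + 29*w + 5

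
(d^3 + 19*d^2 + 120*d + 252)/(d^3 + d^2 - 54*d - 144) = (d^2 + 13*d + 42)/(d^2 - 5*d - 24)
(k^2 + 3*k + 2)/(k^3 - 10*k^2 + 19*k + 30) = (k + 2)/(k^2 - 11*k + 30)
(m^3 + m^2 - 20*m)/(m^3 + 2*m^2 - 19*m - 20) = m/(m + 1)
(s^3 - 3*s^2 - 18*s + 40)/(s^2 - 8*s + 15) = (s^2 + 2*s - 8)/(s - 3)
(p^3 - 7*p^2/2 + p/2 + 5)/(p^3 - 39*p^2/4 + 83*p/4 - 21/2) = 2*(2*p^2 - 3*p - 5)/(4*p^2 - 31*p + 21)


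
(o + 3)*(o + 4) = o^2 + 7*o + 12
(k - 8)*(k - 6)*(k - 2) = k^3 - 16*k^2 + 76*k - 96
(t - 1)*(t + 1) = t^2 - 1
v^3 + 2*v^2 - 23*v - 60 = (v - 5)*(v + 3)*(v + 4)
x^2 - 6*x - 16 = (x - 8)*(x + 2)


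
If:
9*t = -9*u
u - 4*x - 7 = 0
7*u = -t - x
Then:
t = -7/25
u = 7/25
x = -42/25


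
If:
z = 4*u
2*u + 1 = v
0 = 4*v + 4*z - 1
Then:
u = -1/8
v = 3/4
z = -1/2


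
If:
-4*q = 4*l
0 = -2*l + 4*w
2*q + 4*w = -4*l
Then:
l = 0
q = 0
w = 0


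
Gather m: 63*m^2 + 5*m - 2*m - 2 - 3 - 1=63*m^2 + 3*m - 6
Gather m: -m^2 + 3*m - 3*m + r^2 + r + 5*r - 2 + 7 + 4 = -m^2 + r^2 + 6*r + 9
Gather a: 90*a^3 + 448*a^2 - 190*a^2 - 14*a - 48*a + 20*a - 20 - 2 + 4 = 90*a^3 + 258*a^2 - 42*a - 18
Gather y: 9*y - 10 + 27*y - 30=36*y - 40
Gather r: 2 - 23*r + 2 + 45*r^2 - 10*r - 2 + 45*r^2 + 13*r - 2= 90*r^2 - 20*r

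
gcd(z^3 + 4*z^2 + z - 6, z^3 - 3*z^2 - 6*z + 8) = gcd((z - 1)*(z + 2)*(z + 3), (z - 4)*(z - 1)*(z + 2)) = z^2 + z - 2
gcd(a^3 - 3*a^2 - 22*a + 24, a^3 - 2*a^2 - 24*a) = a^2 - 2*a - 24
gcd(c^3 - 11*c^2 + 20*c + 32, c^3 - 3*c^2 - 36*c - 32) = c^2 - 7*c - 8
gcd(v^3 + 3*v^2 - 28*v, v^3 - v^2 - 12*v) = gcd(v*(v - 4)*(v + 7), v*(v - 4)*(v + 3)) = v^2 - 4*v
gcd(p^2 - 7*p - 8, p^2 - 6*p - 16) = p - 8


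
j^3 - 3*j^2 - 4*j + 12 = (j - 3)*(j - 2)*(j + 2)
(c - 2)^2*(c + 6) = c^3 + 2*c^2 - 20*c + 24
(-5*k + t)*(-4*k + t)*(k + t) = 20*k^3 + 11*k^2*t - 8*k*t^2 + t^3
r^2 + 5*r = r*(r + 5)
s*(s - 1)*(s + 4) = s^3 + 3*s^2 - 4*s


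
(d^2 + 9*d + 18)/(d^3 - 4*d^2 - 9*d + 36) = (d + 6)/(d^2 - 7*d + 12)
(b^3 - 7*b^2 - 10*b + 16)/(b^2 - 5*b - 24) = (b^2 + b - 2)/(b + 3)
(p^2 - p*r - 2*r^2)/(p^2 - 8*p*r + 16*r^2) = (p^2 - p*r - 2*r^2)/(p^2 - 8*p*r + 16*r^2)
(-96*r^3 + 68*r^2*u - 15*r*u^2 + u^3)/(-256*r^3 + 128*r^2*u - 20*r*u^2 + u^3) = (3*r - u)/(8*r - u)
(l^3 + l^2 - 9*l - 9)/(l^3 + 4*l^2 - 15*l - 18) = (l + 3)/(l + 6)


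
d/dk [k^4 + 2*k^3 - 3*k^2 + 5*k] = 4*k^3 + 6*k^2 - 6*k + 5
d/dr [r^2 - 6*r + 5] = 2*r - 6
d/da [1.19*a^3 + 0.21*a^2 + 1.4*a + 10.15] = 3.57*a^2 + 0.42*a + 1.4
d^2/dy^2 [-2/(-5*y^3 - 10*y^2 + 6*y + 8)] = 4*(-5*(3*y + 2)*(5*y^3 + 10*y^2 - 6*y - 8) + (15*y^2 + 20*y - 6)^2)/(5*y^3 + 10*y^2 - 6*y - 8)^3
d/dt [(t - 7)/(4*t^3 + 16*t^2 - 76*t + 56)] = (t^3 + 4*t^2 - 19*t - (t - 7)*(3*t^2 + 8*t - 19) + 14)/(4*(t^3 + 4*t^2 - 19*t + 14)^2)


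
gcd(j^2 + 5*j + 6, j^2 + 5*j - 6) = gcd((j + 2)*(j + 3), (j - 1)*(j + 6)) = 1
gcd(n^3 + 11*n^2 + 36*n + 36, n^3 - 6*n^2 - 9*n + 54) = n + 3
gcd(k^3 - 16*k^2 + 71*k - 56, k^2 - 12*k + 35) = k - 7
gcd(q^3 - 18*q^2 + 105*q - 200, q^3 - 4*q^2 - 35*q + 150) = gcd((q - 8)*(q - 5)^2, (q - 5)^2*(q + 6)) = q^2 - 10*q + 25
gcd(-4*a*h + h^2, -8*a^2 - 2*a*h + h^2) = 4*a - h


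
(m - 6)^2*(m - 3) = m^3 - 15*m^2 + 72*m - 108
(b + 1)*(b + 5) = b^2 + 6*b + 5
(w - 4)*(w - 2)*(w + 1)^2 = w^4 - 4*w^3 - 3*w^2 + 10*w + 8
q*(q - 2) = q^2 - 2*q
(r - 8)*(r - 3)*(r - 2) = r^3 - 13*r^2 + 46*r - 48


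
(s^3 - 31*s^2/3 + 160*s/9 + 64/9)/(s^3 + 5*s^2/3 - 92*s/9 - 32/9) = (s - 8)/(s + 4)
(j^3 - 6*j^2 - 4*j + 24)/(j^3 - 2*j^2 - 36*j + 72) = (j + 2)/(j + 6)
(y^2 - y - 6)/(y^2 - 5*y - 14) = (y - 3)/(y - 7)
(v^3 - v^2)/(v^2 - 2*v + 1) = v^2/(v - 1)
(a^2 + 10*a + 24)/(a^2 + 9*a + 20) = (a + 6)/(a + 5)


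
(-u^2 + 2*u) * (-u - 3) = u^3 + u^2 - 6*u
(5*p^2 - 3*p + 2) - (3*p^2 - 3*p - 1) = 2*p^2 + 3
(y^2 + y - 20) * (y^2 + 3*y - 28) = y^4 + 4*y^3 - 45*y^2 - 88*y + 560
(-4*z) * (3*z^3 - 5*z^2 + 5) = -12*z^4 + 20*z^3 - 20*z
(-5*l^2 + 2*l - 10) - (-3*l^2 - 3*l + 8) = -2*l^2 + 5*l - 18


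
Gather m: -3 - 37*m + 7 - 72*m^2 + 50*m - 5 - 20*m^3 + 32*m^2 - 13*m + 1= -20*m^3 - 40*m^2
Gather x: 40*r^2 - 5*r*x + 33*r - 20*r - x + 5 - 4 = 40*r^2 + 13*r + x*(-5*r - 1) + 1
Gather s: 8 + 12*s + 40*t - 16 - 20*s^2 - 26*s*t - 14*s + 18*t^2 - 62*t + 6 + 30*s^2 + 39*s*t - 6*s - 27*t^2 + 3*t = 10*s^2 + s*(13*t - 8) - 9*t^2 - 19*t - 2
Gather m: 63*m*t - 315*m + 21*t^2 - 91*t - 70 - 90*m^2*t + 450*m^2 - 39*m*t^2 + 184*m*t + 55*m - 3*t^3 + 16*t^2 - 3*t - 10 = m^2*(450 - 90*t) + m*(-39*t^2 + 247*t - 260) - 3*t^3 + 37*t^2 - 94*t - 80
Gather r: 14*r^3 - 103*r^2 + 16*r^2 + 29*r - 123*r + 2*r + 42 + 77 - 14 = 14*r^3 - 87*r^2 - 92*r + 105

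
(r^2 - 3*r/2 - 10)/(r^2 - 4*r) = (r + 5/2)/r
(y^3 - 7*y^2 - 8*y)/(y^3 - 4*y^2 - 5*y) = (y - 8)/(y - 5)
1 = 1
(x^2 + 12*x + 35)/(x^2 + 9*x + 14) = (x + 5)/(x + 2)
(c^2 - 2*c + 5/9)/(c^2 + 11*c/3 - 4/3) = (c - 5/3)/(c + 4)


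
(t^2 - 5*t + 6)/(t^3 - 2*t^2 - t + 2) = (t - 3)/(t^2 - 1)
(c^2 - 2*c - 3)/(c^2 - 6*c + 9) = (c + 1)/(c - 3)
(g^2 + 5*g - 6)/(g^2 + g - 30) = (g - 1)/(g - 5)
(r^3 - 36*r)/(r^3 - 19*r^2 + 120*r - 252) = r*(r + 6)/(r^2 - 13*r + 42)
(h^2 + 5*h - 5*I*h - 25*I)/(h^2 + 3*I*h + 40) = (h + 5)/(h + 8*I)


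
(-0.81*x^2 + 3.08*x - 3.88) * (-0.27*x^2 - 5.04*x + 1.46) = 0.2187*x^4 + 3.2508*x^3 - 15.6582*x^2 + 24.052*x - 5.6648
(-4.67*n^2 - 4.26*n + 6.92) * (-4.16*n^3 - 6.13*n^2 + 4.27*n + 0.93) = 19.4272*n^5 + 46.3487*n^4 - 22.6143*n^3 - 64.9529*n^2 + 25.5866*n + 6.4356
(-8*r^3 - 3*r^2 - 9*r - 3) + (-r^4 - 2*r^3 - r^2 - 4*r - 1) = -r^4 - 10*r^3 - 4*r^2 - 13*r - 4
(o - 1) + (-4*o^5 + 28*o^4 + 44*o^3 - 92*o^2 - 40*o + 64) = -4*o^5 + 28*o^4 + 44*o^3 - 92*o^2 - 39*o + 63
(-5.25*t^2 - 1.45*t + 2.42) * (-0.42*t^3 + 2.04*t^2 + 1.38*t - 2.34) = 2.205*t^5 - 10.101*t^4 - 11.2194*t^3 + 15.2208*t^2 + 6.7326*t - 5.6628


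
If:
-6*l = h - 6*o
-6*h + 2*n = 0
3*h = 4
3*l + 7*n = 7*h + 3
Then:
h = 4/3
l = -47/9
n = 4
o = -5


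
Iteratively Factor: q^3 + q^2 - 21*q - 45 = (q + 3)*(q^2 - 2*q - 15) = (q + 3)^2*(q - 5)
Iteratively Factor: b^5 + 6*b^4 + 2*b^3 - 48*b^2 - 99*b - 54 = (b + 2)*(b^4 + 4*b^3 - 6*b^2 - 36*b - 27) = (b - 3)*(b + 2)*(b^3 + 7*b^2 + 15*b + 9) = (b - 3)*(b + 2)*(b + 3)*(b^2 + 4*b + 3) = (b - 3)*(b + 1)*(b + 2)*(b + 3)*(b + 3)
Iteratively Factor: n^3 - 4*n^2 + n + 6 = (n - 2)*(n^2 - 2*n - 3) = (n - 2)*(n + 1)*(n - 3)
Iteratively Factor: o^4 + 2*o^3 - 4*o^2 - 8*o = (o - 2)*(o^3 + 4*o^2 + 4*o) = o*(o - 2)*(o^2 + 4*o + 4) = o*(o - 2)*(o + 2)*(o + 2)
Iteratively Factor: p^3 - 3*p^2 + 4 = (p + 1)*(p^2 - 4*p + 4) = (p - 2)*(p + 1)*(p - 2)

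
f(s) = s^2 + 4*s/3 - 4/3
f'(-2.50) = -3.67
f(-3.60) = 6.83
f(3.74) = 17.64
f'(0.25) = 1.83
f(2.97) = 11.45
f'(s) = 2*s + 4/3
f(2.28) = 6.91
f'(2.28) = 5.89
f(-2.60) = 1.96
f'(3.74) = 8.81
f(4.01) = 20.09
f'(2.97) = 7.27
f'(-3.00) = -4.67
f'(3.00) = 7.33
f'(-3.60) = -5.87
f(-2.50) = 1.58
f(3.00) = 11.67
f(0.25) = -0.94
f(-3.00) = 3.67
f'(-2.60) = -3.87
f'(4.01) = 9.35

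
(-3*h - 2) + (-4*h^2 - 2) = -4*h^2 - 3*h - 4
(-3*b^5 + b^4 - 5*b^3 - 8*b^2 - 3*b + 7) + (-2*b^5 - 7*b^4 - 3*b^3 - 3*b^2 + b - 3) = -5*b^5 - 6*b^4 - 8*b^3 - 11*b^2 - 2*b + 4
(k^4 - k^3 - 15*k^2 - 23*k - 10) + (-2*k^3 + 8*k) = k^4 - 3*k^3 - 15*k^2 - 15*k - 10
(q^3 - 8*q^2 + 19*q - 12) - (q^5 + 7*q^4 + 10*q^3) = -q^5 - 7*q^4 - 9*q^3 - 8*q^2 + 19*q - 12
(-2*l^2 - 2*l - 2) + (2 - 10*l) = -2*l^2 - 12*l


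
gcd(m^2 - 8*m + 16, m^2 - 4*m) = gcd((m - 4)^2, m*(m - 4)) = m - 4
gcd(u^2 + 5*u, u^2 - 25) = u + 5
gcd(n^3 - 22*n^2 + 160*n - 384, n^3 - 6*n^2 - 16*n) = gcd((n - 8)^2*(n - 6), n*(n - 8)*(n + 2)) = n - 8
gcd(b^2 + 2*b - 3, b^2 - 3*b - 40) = 1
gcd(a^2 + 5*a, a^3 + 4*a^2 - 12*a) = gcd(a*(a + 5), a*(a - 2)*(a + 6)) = a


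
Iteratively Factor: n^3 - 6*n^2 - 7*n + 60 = (n - 5)*(n^2 - n - 12) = (n - 5)*(n + 3)*(n - 4)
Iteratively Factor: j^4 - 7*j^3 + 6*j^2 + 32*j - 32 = (j - 4)*(j^3 - 3*j^2 - 6*j + 8) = (j - 4)*(j - 1)*(j^2 - 2*j - 8) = (j - 4)^2*(j - 1)*(j + 2)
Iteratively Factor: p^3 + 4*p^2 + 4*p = (p)*(p^2 + 4*p + 4) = p*(p + 2)*(p + 2)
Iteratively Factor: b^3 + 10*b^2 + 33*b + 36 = (b + 3)*(b^2 + 7*b + 12) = (b + 3)^2*(b + 4)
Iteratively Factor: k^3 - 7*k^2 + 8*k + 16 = (k + 1)*(k^2 - 8*k + 16) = (k - 4)*(k + 1)*(k - 4)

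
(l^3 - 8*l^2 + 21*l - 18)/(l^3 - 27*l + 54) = (l - 2)/(l + 6)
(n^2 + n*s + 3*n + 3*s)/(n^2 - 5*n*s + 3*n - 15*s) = (-n - s)/(-n + 5*s)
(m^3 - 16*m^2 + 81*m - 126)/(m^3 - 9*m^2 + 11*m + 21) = (m - 6)/(m + 1)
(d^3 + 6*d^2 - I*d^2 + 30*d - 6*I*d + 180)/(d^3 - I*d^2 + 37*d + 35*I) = (d^2 + 6*d*(1 - I) - 36*I)/(d^2 - 6*I*d + 7)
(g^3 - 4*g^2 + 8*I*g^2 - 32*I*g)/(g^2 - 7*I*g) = (g^2 + g*(-4 + 8*I) - 32*I)/(g - 7*I)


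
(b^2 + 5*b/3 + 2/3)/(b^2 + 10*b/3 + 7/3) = (3*b + 2)/(3*b + 7)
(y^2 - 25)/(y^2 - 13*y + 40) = (y + 5)/(y - 8)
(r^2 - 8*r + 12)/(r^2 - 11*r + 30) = (r - 2)/(r - 5)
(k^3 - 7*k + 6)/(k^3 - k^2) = (k^2 + k - 6)/k^2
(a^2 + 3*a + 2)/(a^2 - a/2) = 2*(a^2 + 3*a + 2)/(a*(2*a - 1))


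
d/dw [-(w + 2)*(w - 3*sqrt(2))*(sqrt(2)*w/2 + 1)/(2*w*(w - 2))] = (-sqrt(2)*w^4/4 + sqrt(2)*w^3 - 4*w^2 - sqrt(2)*w^2/2 - 6*sqrt(2)*w + 6*sqrt(2))/(w^2*(w^2 - 4*w + 4))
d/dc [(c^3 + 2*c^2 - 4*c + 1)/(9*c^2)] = (c^3 + 4*c - 2)/(9*c^3)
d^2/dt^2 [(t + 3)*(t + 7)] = 2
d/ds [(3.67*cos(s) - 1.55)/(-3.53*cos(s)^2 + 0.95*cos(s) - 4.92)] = (-12.9551*cos(s)^2 + 10.943*cos(s) + 16.5839)*sin(s)/(12.4609*cos(s)^4 - 6.707*cos(s)^3 + 35.6377*cos(s)^2 - 9.348*cos(s) + 24.2064)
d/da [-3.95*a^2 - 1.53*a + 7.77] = -7.9*a - 1.53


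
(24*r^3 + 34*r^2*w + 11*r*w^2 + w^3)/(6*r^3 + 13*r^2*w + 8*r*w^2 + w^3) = (4*r + w)/(r + w)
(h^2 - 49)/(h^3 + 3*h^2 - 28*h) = (h - 7)/(h*(h - 4))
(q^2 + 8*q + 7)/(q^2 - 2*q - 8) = (q^2 + 8*q + 7)/(q^2 - 2*q - 8)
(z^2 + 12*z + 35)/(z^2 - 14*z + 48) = (z^2 + 12*z + 35)/(z^2 - 14*z + 48)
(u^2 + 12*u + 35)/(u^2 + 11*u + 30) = (u + 7)/(u + 6)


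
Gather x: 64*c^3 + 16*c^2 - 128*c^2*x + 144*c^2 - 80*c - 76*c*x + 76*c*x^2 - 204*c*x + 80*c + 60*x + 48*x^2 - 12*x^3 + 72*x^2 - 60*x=64*c^3 + 160*c^2 - 12*x^3 + x^2*(76*c + 120) + x*(-128*c^2 - 280*c)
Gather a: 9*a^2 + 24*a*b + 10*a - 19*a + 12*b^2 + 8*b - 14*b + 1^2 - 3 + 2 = 9*a^2 + a*(24*b - 9) + 12*b^2 - 6*b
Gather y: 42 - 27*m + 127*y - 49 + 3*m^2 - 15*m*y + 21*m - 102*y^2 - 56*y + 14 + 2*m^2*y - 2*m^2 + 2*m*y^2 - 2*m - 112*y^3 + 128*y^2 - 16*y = m^2 - 8*m - 112*y^3 + y^2*(2*m + 26) + y*(2*m^2 - 15*m + 55) + 7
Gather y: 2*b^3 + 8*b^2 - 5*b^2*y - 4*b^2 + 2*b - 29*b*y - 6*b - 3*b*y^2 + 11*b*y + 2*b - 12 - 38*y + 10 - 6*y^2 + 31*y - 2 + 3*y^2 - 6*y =2*b^3 + 4*b^2 - 2*b + y^2*(-3*b - 3) + y*(-5*b^2 - 18*b - 13) - 4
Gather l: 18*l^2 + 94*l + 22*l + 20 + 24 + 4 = 18*l^2 + 116*l + 48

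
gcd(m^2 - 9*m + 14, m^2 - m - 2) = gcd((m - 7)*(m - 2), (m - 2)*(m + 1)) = m - 2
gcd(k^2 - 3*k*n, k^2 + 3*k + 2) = 1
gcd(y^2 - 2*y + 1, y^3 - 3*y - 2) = 1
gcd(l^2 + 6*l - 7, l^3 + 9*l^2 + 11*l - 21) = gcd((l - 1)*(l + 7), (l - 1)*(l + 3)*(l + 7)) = l^2 + 6*l - 7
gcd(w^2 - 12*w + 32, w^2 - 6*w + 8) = w - 4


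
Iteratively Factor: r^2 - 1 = (r + 1)*(r - 1)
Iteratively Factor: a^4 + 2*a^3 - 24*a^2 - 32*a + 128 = (a - 2)*(a^3 + 4*a^2 - 16*a - 64) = (a - 2)*(a + 4)*(a^2 - 16) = (a - 4)*(a - 2)*(a + 4)*(a + 4)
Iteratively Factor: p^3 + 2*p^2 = (p)*(p^2 + 2*p) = p*(p + 2)*(p)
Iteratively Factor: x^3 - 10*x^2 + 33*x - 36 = (x - 4)*(x^2 - 6*x + 9) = (x - 4)*(x - 3)*(x - 3)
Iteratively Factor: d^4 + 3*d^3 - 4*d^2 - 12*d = (d + 2)*(d^3 + d^2 - 6*d) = d*(d + 2)*(d^2 + d - 6) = d*(d - 2)*(d + 2)*(d + 3)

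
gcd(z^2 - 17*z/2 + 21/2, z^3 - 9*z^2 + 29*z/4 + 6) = z - 3/2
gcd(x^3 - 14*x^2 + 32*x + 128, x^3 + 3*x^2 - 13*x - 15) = 1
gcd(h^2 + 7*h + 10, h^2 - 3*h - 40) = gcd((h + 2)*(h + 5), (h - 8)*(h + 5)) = h + 5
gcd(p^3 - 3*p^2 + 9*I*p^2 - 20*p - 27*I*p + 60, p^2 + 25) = p + 5*I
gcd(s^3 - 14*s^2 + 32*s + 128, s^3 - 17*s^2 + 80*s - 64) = s^2 - 16*s + 64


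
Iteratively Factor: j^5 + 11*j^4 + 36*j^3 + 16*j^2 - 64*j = (j)*(j^4 + 11*j^3 + 36*j^2 + 16*j - 64) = j*(j + 4)*(j^3 + 7*j^2 + 8*j - 16) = j*(j + 4)^2*(j^2 + 3*j - 4) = j*(j + 4)^3*(j - 1)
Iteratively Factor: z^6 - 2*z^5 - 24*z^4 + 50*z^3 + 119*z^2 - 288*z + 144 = (z + 4)*(z^5 - 6*z^4 + 50*z^2 - 81*z + 36) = (z + 3)*(z + 4)*(z^4 - 9*z^3 + 27*z^2 - 31*z + 12) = (z - 1)*(z + 3)*(z + 4)*(z^3 - 8*z^2 + 19*z - 12) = (z - 3)*(z - 1)*(z + 3)*(z + 4)*(z^2 - 5*z + 4) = (z - 3)*(z - 1)^2*(z + 3)*(z + 4)*(z - 4)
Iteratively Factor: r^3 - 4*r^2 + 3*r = (r)*(r^2 - 4*r + 3) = r*(r - 3)*(r - 1)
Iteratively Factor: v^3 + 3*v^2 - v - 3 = (v + 3)*(v^2 - 1) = (v + 1)*(v + 3)*(v - 1)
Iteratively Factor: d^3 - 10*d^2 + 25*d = (d - 5)*(d^2 - 5*d) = d*(d - 5)*(d - 5)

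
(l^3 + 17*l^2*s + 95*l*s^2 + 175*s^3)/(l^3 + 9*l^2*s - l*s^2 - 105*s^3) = (-l - 5*s)/(-l + 3*s)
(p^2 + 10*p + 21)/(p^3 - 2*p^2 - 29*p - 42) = (p + 7)/(p^2 - 5*p - 14)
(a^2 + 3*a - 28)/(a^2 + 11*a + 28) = (a - 4)/(a + 4)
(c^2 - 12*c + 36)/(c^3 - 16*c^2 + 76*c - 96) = (c - 6)/(c^2 - 10*c + 16)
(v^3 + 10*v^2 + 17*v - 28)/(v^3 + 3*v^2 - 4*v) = (v + 7)/v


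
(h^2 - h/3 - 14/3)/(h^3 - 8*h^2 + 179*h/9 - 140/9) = 3*(h + 2)/(3*h^2 - 17*h + 20)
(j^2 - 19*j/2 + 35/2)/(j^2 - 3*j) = (2*j^2 - 19*j + 35)/(2*j*(j - 3))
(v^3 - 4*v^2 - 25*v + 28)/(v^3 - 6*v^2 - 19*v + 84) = (v - 1)/(v - 3)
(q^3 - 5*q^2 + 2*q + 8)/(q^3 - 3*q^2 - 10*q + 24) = (q + 1)/(q + 3)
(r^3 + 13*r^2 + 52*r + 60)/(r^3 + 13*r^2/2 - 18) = 2*(r + 5)/(2*r - 3)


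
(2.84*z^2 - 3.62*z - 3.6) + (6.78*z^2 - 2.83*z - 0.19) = 9.62*z^2 - 6.45*z - 3.79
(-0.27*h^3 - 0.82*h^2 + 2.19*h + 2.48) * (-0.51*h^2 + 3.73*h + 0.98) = 0.1377*h^5 - 0.5889*h^4 - 4.4401*h^3 + 6.1003*h^2 + 11.3966*h + 2.4304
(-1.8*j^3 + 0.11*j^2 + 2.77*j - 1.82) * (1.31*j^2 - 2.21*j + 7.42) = -2.358*j^5 + 4.1221*j^4 - 9.9704*j^3 - 7.6897*j^2 + 24.5756*j - 13.5044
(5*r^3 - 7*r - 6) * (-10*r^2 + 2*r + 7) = -50*r^5 + 10*r^4 + 105*r^3 + 46*r^2 - 61*r - 42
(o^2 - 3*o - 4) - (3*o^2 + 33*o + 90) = -2*o^2 - 36*o - 94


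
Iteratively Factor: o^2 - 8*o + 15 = (o - 5)*(o - 3)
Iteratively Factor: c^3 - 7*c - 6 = (c + 2)*(c^2 - 2*c - 3) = (c - 3)*(c + 2)*(c + 1)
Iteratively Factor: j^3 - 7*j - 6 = (j + 1)*(j^2 - j - 6) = (j + 1)*(j + 2)*(j - 3)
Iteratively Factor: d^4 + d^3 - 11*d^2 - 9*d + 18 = (d - 1)*(d^3 + 2*d^2 - 9*d - 18) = (d - 1)*(d + 3)*(d^2 - d - 6) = (d - 1)*(d + 2)*(d + 3)*(d - 3)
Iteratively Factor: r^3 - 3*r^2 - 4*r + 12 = (r - 2)*(r^2 - r - 6) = (r - 3)*(r - 2)*(r + 2)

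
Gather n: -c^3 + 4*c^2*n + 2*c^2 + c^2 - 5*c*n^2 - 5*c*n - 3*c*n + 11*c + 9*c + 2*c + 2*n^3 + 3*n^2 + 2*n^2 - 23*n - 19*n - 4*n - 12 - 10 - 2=-c^3 + 3*c^2 + 22*c + 2*n^3 + n^2*(5 - 5*c) + n*(4*c^2 - 8*c - 46) - 24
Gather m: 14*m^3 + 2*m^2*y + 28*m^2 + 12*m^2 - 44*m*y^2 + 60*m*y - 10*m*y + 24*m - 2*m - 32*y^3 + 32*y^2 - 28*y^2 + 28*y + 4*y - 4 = 14*m^3 + m^2*(2*y + 40) + m*(-44*y^2 + 50*y + 22) - 32*y^3 + 4*y^2 + 32*y - 4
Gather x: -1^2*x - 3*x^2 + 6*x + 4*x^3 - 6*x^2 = 4*x^3 - 9*x^2 + 5*x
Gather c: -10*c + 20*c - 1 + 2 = 10*c + 1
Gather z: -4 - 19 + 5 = -18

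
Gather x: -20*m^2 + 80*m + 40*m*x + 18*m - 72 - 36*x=-20*m^2 + 98*m + x*(40*m - 36) - 72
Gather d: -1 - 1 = -2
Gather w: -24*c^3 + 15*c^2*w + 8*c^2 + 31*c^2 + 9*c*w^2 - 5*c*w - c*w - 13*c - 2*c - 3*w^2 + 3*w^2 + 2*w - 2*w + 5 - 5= -24*c^3 + 39*c^2 + 9*c*w^2 - 15*c + w*(15*c^2 - 6*c)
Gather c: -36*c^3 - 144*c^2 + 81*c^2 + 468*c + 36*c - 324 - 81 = -36*c^3 - 63*c^2 + 504*c - 405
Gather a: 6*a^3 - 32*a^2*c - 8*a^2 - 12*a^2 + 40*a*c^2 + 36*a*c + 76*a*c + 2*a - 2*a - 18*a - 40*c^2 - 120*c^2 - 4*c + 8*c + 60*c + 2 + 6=6*a^3 + a^2*(-32*c - 20) + a*(40*c^2 + 112*c - 18) - 160*c^2 + 64*c + 8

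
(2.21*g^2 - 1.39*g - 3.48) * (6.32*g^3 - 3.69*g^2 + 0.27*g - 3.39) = 13.9672*g^5 - 16.9397*g^4 - 16.2678*g^3 + 4.974*g^2 + 3.7725*g + 11.7972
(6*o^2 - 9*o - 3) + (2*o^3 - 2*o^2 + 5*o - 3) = 2*o^3 + 4*o^2 - 4*o - 6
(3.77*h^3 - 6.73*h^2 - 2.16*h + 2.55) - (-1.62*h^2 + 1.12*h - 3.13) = 3.77*h^3 - 5.11*h^2 - 3.28*h + 5.68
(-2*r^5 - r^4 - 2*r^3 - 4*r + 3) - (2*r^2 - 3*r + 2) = -2*r^5 - r^4 - 2*r^3 - 2*r^2 - r + 1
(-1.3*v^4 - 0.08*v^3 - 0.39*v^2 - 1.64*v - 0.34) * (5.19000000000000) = -6.747*v^4 - 0.4152*v^3 - 2.0241*v^2 - 8.5116*v - 1.7646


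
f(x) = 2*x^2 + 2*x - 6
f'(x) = 4*x + 2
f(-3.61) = 12.84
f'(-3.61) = -12.44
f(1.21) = -0.65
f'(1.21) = 6.84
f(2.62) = 12.97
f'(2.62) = 12.48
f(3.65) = 27.94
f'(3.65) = 16.60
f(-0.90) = -6.18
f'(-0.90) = -1.60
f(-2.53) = 1.74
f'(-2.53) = -8.12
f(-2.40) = 0.72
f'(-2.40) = -7.60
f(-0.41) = -6.48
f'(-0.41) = 0.36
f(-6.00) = 54.00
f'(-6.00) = -22.00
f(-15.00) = 414.00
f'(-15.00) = -58.00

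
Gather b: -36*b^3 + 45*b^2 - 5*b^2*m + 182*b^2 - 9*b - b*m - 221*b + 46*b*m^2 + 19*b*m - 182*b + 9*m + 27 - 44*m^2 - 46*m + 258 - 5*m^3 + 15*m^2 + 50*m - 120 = -36*b^3 + b^2*(227 - 5*m) + b*(46*m^2 + 18*m - 412) - 5*m^3 - 29*m^2 + 13*m + 165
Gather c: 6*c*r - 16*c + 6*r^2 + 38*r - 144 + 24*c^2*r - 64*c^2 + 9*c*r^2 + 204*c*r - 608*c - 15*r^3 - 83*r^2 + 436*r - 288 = c^2*(24*r - 64) + c*(9*r^2 + 210*r - 624) - 15*r^3 - 77*r^2 + 474*r - 432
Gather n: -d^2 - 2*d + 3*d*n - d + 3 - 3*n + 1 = -d^2 - 3*d + n*(3*d - 3) + 4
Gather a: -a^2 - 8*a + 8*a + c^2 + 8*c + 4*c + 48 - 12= -a^2 + c^2 + 12*c + 36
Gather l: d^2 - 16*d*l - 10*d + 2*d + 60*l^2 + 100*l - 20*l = d^2 - 8*d + 60*l^2 + l*(80 - 16*d)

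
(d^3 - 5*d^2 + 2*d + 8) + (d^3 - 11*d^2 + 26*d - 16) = 2*d^3 - 16*d^2 + 28*d - 8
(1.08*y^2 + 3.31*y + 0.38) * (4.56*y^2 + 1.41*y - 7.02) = 4.9248*y^4 + 16.6164*y^3 - 1.1817*y^2 - 22.7004*y - 2.6676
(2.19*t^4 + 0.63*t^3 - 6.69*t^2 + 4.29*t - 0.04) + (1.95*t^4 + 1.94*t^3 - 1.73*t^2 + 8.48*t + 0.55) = 4.14*t^4 + 2.57*t^3 - 8.42*t^2 + 12.77*t + 0.51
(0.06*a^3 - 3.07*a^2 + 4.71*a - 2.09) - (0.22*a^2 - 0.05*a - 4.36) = 0.06*a^3 - 3.29*a^2 + 4.76*a + 2.27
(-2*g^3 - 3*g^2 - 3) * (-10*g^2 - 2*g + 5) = 20*g^5 + 34*g^4 - 4*g^3 + 15*g^2 + 6*g - 15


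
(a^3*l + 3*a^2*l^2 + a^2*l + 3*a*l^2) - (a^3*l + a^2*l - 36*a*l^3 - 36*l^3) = 3*a^2*l^2 + 36*a*l^3 + 3*a*l^2 + 36*l^3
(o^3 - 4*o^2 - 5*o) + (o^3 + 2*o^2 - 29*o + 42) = 2*o^3 - 2*o^2 - 34*o + 42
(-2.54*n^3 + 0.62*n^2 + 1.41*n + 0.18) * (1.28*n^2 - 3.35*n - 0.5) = -3.2512*n^5 + 9.3026*n^4 + 0.9978*n^3 - 4.8031*n^2 - 1.308*n - 0.09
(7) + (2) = 9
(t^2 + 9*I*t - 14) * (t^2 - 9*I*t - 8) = t^4 + 59*t^2 + 54*I*t + 112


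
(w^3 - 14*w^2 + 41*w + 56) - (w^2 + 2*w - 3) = w^3 - 15*w^2 + 39*w + 59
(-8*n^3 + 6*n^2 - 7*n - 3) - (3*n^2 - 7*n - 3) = -8*n^3 + 3*n^2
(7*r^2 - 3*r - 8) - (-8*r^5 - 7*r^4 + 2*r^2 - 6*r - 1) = 8*r^5 + 7*r^4 + 5*r^2 + 3*r - 7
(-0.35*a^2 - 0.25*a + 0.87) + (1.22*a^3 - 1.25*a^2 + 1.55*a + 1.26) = 1.22*a^3 - 1.6*a^2 + 1.3*a + 2.13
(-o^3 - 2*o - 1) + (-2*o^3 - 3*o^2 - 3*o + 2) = -3*o^3 - 3*o^2 - 5*o + 1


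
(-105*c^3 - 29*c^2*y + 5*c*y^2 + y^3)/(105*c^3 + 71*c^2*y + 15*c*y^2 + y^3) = (-5*c + y)/(5*c + y)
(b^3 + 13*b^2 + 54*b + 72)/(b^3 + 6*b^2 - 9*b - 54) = (b + 4)/(b - 3)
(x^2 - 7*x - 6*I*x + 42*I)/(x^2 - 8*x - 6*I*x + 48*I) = (x - 7)/(x - 8)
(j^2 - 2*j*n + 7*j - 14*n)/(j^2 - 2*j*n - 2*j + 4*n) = (j + 7)/(j - 2)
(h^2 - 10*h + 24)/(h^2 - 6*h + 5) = (h^2 - 10*h + 24)/(h^2 - 6*h + 5)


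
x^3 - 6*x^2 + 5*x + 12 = (x - 4)*(x - 3)*(x + 1)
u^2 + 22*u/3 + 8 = (u + 4/3)*(u + 6)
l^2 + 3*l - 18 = (l - 3)*(l + 6)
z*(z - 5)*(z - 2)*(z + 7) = z^4 - 39*z^2 + 70*z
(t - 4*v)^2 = t^2 - 8*t*v + 16*v^2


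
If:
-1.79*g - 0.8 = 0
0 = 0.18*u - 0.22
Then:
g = -0.45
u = 1.22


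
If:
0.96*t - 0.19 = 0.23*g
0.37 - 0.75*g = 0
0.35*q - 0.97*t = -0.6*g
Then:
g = 0.49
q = 0.03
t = 0.32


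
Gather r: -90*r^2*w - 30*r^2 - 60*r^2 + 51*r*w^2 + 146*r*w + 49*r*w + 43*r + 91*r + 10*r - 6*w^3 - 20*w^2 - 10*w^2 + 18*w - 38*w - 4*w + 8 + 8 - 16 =r^2*(-90*w - 90) + r*(51*w^2 + 195*w + 144) - 6*w^3 - 30*w^2 - 24*w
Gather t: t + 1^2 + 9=t + 10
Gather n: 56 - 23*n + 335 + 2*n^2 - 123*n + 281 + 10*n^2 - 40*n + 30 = 12*n^2 - 186*n + 702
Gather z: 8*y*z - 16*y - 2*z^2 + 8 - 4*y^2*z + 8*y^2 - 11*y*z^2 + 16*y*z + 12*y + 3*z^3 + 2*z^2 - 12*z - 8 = 8*y^2 - 11*y*z^2 - 4*y + 3*z^3 + z*(-4*y^2 + 24*y - 12)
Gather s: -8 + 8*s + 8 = 8*s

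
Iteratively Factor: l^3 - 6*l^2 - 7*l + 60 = (l - 4)*(l^2 - 2*l - 15) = (l - 4)*(l + 3)*(l - 5)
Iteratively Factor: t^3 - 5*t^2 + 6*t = (t - 3)*(t^2 - 2*t) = t*(t - 3)*(t - 2)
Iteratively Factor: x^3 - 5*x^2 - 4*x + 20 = (x - 5)*(x^2 - 4) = (x - 5)*(x + 2)*(x - 2)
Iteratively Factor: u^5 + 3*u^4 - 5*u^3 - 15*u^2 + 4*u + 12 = (u + 1)*(u^4 + 2*u^3 - 7*u^2 - 8*u + 12) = (u + 1)*(u + 3)*(u^3 - u^2 - 4*u + 4) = (u - 1)*(u + 1)*(u + 3)*(u^2 - 4) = (u - 2)*(u - 1)*(u + 1)*(u + 3)*(u + 2)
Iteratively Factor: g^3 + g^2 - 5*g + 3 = (g + 3)*(g^2 - 2*g + 1) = (g - 1)*(g + 3)*(g - 1)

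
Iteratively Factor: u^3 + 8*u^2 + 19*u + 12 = (u + 3)*(u^2 + 5*u + 4) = (u + 1)*(u + 3)*(u + 4)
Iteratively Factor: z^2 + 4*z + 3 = (z + 3)*(z + 1)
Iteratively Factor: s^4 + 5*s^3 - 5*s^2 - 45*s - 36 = (s + 3)*(s^3 + 2*s^2 - 11*s - 12) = (s + 3)*(s + 4)*(s^2 - 2*s - 3) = (s - 3)*(s + 3)*(s + 4)*(s + 1)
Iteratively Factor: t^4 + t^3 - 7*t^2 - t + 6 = (t - 1)*(t^3 + 2*t^2 - 5*t - 6) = (t - 2)*(t - 1)*(t^2 + 4*t + 3) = (t - 2)*(t - 1)*(t + 1)*(t + 3)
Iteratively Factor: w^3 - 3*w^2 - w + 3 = (w - 3)*(w^2 - 1) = (w - 3)*(w + 1)*(w - 1)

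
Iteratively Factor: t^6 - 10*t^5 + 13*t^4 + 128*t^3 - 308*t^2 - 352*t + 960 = (t + 3)*(t^5 - 13*t^4 + 52*t^3 - 28*t^2 - 224*t + 320) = (t + 2)*(t + 3)*(t^4 - 15*t^3 + 82*t^2 - 192*t + 160) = (t - 4)*(t + 2)*(t + 3)*(t^3 - 11*t^2 + 38*t - 40) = (t - 5)*(t - 4)*(t + 2)*(t + 3)*(t^2 - 6*t + 8) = (t - 5)*(t - 4)*(t - 2)*(t + 2)*(t + 3)*(t - 4)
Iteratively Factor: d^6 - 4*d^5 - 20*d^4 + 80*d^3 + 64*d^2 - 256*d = (d + 4)*(d^5 - 8*d^4 + 12*d^3 + 32*d^2 - 64*d) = (d + 2)*(d + 4)*(d^4 - 10*d^3 + 32*d^2 - 32*d) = (d - 4)*(d + 2)*(d + 4)*(d^3 - 6*d^2 + 8*d) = d*(d - 4)*(d + 2)*(d + 4)*(d^2 - 6*d + 8) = d*(d - 4)*(d - 2)*(d + 2)*(d + 4)*(d - 4)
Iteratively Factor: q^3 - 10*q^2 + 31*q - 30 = (q - 3)*(q^2 - 7*q + 10) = (q - 5)*(q - 3)*(q - 2)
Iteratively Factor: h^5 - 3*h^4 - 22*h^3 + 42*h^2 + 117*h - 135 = (h - 5)*(h^4 + 2*h^3 - 12*h^2 - 18*h + 27) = (h - 5)*(h + 3)*(h^3 - h^2 - 9*h + 9) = (h - 5)*(h - 3)*(h + 3)*(h^2 + 2*h - 3) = (h - 5)*(h - 3)*(h + 3)^2*(h - 1)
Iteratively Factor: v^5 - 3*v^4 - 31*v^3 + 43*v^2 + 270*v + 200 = (v + 1)*(v^4 - 4*v^3 - 27*v^2 + 70*v + 200) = (v + 1)*(v + 2)*(v^3 - 6*v^2 - 15*v + 100) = (v + 1)*(v + 2)*(v + 4)*(v^2 - 10*v + 25) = (v - 5)*(v + 1)*(v + 2)*(v + 4)*(v - 5)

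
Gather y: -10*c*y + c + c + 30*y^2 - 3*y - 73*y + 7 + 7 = 2*c + 30*y^2 + y*(-10*c - 76) + 14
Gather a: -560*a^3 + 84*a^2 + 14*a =-560*a^3 + 84*a^2 + 14*a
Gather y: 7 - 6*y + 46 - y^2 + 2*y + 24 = -y^2 - 4*y + 77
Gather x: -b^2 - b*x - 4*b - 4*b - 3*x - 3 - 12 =-b^2 - 8*b + x*(-b - 3) - 15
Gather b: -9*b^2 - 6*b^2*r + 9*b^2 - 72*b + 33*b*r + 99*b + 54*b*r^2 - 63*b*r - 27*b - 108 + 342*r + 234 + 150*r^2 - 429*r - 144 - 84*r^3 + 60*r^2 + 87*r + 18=-6*b^2*r + b*(54*r^2 - 30*r) - 84*r^3 + 210*r^2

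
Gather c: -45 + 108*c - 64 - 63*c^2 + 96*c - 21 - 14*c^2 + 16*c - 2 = -77*c^2 + 220*c - 132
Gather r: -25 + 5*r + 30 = 5*r + 5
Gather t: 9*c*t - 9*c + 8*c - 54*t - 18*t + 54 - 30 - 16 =-c + t*(9*c - 72) + 8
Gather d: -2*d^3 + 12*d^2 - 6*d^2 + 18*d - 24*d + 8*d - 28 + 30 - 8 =-2*d^3 + 6*d^2 + 2*d - 6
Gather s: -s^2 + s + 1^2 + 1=-s^2 + s + 2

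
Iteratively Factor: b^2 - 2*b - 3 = (b - 3)*(b + 1)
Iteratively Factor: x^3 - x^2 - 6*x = (x - 3)*(x^2 + 2*x) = x*(x - 3)*(x + 2)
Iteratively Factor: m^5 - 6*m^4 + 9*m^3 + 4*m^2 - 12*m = (m - 3)*(m^4 - 3*m^3 + 4*m) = (m - 3)*(m - 2)*(m^3 - m^2 - 2*m) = (m - 3)*(m - 2)*(m + 1)*(m^2 - 2*m) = m*(m - 3)*(m - 2)*(m + 1)*(m - 2)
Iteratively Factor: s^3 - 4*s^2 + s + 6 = (s - 2)*(s^2 - 2*s - 3) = (s - 2)*(s + 1)*(s - 3)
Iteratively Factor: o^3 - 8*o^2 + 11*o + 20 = (o - 4)*(o^2 - 4*o - 5) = (o - 5)*(o - 4)*(o + 1)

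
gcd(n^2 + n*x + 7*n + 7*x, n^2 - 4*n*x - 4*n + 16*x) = 1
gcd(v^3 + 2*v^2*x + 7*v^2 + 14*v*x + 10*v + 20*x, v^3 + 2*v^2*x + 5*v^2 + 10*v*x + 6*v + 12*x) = v^2 + 2*v*x + 2*v + 4*x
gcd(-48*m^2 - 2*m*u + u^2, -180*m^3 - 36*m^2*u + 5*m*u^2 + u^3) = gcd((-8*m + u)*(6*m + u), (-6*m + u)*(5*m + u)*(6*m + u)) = 6*m + u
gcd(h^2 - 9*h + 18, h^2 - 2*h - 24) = h - 6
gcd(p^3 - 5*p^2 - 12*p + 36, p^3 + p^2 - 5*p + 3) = p + 3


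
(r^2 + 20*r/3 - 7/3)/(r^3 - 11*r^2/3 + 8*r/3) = (3*r^2 + 20*r - 7)/(r*(3*r^2 - 11*r + 8))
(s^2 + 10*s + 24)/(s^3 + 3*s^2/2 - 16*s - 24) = 2*(s + 6)/(2*s^2 - 5*s - 12)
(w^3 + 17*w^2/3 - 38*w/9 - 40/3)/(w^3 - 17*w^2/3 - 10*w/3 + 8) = (w^2 + 13*w/3 - 10)/(w^2 - 7*w + 6)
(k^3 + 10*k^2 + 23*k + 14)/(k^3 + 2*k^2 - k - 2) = (k + 7)/(k - 1)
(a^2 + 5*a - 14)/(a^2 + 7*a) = (a - 2)/a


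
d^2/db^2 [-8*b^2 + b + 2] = -16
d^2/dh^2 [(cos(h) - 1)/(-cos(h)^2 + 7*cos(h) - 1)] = 2*(-9*(1 - cos(2*h))^2*cos(h) - 3*(1 - cos(2*h))^2 + 131*cos(h) + 52*cos(2*h) - 21*cos(3*h) + 2*cos(5*h) - 264)/(14*cos(h) - cos(2*h) - 3)^3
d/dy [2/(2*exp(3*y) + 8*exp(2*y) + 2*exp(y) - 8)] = (-3*exp(2*y) - 8*exp(y) - 1)*exp(y)/(exp(3*y) + 4*exp(2*y) + exp(y) - 4)^2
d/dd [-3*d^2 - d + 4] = -6*d - 1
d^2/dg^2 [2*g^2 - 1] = 4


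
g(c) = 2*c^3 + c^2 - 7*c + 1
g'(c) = 6*c^2 + 2*c - 7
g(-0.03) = 1.21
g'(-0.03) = -7.05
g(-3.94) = -78.22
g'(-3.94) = 78.26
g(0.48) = -1.91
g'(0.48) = -4.66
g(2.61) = 25.10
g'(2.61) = 39.09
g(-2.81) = -15.81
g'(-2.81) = 34.76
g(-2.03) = 2.60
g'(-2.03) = 13.67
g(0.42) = -1.62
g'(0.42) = -5.10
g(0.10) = 0.31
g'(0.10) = -6.74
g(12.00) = 3517.00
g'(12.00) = 881.00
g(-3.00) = -23.00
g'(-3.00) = 41.00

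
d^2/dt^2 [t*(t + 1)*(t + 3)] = 6*t + 8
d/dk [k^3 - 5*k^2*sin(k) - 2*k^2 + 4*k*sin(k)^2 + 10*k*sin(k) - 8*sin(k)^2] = -5*k^2*cos(k) + 3*k^2 + 4*k*sin(2*k) + 10*sqrt(2)*k*cos(k + pi/4) - 4*k + 10*sin(k) - 8*sin(2*k) - 2*cos(2*k) + 2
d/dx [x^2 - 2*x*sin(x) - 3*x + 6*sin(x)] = -2*x*cos(x) + 2*x - 2*sin(x) + 6*cos(x) - 3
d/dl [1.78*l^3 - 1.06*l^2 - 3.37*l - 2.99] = 5.34*l^2 - 2.12*l - 3.37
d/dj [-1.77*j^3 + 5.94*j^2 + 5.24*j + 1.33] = -5.31*j^2 + 11.88*j + 5.24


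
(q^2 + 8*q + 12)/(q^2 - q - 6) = (q + 6)/(q - 3)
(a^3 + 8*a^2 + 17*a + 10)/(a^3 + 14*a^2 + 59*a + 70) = (a + 1)/(a + 7)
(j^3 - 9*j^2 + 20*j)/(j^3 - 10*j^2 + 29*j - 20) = j/(j - 1)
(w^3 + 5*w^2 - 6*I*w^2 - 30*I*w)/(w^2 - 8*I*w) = (w^2 + w*(5 - 6*I) - 30*I)/(w - 8*I)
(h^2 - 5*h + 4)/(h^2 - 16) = (h - 1)/(h + 4)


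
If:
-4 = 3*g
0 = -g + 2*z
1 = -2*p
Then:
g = -4/3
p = -1/2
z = -2/3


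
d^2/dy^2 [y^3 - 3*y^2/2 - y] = 6*y - 3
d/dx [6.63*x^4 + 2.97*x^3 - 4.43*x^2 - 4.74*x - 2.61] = 26.52*x^3 + 8.91*x^2 - 8.86*x - 4.74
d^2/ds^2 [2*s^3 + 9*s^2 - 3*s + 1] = 12*s + 18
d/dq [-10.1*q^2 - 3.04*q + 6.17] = -20.2*q - 3.04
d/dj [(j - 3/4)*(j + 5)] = 2*j + 17/4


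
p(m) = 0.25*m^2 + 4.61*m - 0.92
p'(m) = 0.5*m + 4.61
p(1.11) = 4.51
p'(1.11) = 5.16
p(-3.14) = -12.93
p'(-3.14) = 3.04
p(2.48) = 12.05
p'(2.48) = 5.85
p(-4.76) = -17.20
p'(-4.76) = 2.23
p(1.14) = 4.66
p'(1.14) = 5.18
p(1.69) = 7.58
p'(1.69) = 5.46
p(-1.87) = -8.67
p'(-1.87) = 3.68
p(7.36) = 46.55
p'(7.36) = 8.29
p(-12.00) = -20.24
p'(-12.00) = -1.39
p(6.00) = 35.74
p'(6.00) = 7.61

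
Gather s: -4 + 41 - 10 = 27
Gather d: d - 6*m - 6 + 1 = d - 6*m - 5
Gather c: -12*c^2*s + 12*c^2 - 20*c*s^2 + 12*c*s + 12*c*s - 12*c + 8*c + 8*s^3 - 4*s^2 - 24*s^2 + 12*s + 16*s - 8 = c^2*(12 - 12*s) + c*(-20*s^2 + 24*s - 4) + 8*s^3 - 28*s^2 + 28*s - 8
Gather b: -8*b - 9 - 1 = -8*b - 10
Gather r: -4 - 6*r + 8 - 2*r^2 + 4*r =-2*r^2 - 2*r + 4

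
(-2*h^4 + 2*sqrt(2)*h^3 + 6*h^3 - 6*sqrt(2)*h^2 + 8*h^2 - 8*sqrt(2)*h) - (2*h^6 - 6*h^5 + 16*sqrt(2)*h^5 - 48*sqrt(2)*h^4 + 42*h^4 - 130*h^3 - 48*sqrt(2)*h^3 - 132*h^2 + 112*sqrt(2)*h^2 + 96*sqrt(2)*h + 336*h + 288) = -2*h^6 - 16*sqrt(2)*h^5 + 6*h^5 - 44*h^4 + 48*sqrt(2)*h^4 + 50*sqrt(2)*h^3 + 136*h^3 - 118*sqrt(2)*h^2 + 140*h^2 - 336*h - 104*sqrt(2)*h - 288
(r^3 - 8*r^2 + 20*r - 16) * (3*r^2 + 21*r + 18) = 3*r^5 - 3*r^4 - 90*r^3 + 228*r^2 + 24*r - 288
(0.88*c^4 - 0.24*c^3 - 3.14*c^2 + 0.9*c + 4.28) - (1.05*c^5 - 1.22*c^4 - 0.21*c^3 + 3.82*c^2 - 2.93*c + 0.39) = -1.05*c^5 + 2.1*c^4 - 0.03*c^3 - 6.96*c^2 + 3.83*c + 3.89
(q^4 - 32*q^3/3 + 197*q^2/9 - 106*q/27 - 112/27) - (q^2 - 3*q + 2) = q^4 - 32*q^3/3 + 188*q^2/9 - 25*q/27 - 166/27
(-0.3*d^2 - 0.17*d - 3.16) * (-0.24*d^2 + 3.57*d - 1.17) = 0.072*d^4 - 1.0302*d^3 + 0.5025*d^2 - 11.0823*d + 3.6972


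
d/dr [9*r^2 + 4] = 18*r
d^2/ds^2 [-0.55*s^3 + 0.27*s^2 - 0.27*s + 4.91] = 0.54 - 3.3*s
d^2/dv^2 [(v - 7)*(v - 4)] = 2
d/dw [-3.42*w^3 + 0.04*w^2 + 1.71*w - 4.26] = -10.26*w^2 + 0.08*w + 1.71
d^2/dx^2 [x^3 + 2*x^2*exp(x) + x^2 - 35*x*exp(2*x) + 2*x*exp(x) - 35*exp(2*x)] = 2*x^2*exp(x) - 140*x*exp(2*x) + 10*x*exp(x) + 6*x - 280*exp(2*x) + 8*exp(x) + 2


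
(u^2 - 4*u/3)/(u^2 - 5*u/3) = (3*u - 4)/(3*u - 5)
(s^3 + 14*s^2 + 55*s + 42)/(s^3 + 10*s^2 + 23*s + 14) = (s + 6)/(s + 2)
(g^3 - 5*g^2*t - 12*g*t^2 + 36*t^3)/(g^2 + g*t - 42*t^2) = (g^2 + g*t - 6*t^2)/(g + 7*t)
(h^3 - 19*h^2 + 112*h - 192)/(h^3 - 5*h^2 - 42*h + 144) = (h - 8)/(h + 6)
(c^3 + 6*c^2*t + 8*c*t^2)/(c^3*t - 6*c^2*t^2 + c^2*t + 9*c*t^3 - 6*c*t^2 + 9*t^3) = c*(c^2 + 6*c*t + 8*t^2)/(t*(c^3 - 6*c^2*t + c^2 + 9*c*t^2 - 6*c*t + 9*t^2))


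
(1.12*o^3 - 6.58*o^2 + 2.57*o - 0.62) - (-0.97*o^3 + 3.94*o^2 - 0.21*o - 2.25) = 2.09*o^3 - 10.52*o^2 + 2.78*o + 1.63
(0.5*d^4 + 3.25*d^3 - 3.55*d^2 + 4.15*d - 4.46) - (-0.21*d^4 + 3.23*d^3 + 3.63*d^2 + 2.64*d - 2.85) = 0.71*d^4 + 0.02*d^3 - 7.18*d^2 + 1.51*d - 1.61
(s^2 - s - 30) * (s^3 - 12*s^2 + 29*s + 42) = s^5 - 13*s^4 + 11*s^3 + 373*s^2 - 912*s - 1260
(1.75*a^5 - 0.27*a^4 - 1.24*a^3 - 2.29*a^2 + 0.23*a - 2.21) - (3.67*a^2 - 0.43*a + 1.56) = 1.75*a^5 - 0.27*a^4 - 1.24*a^3 - 5.96*a^2 + 0.66*a - 3.77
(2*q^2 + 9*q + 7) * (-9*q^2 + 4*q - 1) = -18*q^4 - 73*q^3 - 29*q^2 + 19*q - 7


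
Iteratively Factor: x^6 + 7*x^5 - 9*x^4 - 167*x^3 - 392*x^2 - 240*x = (x + 1)*(x^5 + 6*x^4 - 15*x^3 - 152*x^2 - 240*x) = x*(x + 1)*(x^4 + 6*x^3 - 15*x^2 - 152*x - 240) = x*(x + 1)*(x + 3)*(x^3 + 3*x^2 - 24*x - 80) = x*(x + 1)*(x + 3)*(x + 4)*(x^2 - x - 20) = x*(x + 1)*(x + 3)*(x + 4)^2*(x - 5)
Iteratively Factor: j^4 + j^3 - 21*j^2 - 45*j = (j)*(j^3 + j^2 - 21*j - 45) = j*(j + 3)*(j^2 - 2*j - 15) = j*(j - 5)*(j + 3)*(j + 3)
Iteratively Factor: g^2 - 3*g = (g)*(g - 3)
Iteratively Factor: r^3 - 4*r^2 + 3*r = (r - 3)*(r^2 - r) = (r - 3)*(r - 1)*(r)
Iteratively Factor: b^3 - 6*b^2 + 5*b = (b - 1)*(b^2 - 5*b) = (b - 5)*(b - 1)*(b)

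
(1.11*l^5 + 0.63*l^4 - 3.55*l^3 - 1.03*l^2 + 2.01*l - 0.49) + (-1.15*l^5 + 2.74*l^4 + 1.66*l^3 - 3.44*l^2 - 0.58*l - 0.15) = -0.0399999999999998*l^5 + 3.37*l^4 - 1.89*l^3 - 4.47*l^2 + 1.43*l - 0.64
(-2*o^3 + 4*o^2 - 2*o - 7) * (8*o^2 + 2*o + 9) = -16*o^5 + 28*o^4 - 26*o^3 - 24*o^2 - 32*o - 63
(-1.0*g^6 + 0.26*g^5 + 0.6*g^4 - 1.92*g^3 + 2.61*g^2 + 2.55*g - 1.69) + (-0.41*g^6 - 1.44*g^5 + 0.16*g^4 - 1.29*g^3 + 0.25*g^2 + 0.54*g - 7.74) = -1.41*g^6 - 1.18*g^5 + 0.76*g^4 - 3.21*g^3 + 2.86*g^2 + 3.09*g - 9.43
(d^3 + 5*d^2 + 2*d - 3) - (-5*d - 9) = d^3 + 5*d^2 + 7*d + 6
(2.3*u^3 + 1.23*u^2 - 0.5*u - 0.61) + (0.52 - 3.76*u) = 2.3*u^3 + 1.23*u^2 - 4.26*u - 0.09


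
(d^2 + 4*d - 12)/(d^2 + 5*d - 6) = (d - 2)/(d - 1)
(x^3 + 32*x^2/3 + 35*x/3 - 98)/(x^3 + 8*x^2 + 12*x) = (3*x^2 + 14*x - 49)/(3*x*(x + 2))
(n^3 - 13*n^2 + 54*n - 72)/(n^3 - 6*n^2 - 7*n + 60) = (n^2 - 9*n + 18)/(n^2 - 2*n - 15)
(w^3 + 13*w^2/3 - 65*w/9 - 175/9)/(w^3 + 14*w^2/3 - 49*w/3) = (3*w^2 + 20*w + 25)/(3*w*(w + 7))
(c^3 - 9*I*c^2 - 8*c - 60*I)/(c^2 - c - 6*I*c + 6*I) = (c^2 - 3*I*c + 10)/(c - 1)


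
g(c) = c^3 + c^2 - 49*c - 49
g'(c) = 3*c^2 + 2*c - 49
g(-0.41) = -28.81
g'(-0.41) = -49.32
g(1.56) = -119.21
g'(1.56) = -38.58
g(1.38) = -112.09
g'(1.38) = -40.53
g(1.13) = -101.65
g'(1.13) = -42.91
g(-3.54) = 92.63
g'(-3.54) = -18.49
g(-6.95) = 4.15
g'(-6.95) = 82.01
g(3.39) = -164.66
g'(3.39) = -7.74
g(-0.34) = -32.26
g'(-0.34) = -49.33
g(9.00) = 320.00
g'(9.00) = 212.00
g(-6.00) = 65.00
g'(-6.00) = 47.00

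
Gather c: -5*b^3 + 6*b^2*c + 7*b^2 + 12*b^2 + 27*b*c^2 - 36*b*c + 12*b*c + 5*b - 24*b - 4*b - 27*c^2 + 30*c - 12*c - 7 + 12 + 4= -5*b^3 + 19*b^2 - 23*b + c^2*(27*b - 27) + c*(6*b^2 - 24*b + 18) + 9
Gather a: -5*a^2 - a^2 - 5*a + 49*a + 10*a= -6*a^2 + 54*a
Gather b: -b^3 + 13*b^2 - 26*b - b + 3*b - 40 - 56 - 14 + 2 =-b^3 + 13*b^2 - 24*b - 108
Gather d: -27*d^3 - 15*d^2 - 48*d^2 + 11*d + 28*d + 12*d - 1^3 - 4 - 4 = -27*d^3 - 63*d^2 + 51*d - 9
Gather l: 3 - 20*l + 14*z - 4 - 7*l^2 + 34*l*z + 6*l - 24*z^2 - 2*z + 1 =-7*l^2 + l*(34*z - 14) - 24*z^2 + 12*z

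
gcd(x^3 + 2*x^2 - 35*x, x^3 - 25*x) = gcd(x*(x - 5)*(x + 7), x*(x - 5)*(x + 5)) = x^2 - 5*x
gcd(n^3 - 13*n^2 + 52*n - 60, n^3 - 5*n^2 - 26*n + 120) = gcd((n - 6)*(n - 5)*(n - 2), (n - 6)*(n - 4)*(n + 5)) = n - 6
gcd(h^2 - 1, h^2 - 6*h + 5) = h - 1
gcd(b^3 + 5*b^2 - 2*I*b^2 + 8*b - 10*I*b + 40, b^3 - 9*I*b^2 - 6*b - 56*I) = b^2 - 2*I*b + 8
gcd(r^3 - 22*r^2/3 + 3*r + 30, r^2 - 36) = r - 6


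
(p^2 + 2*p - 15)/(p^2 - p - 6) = (p + 5)/(p + 2)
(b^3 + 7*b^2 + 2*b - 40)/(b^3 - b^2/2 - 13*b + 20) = 2*(b + 5)/(2*b - 5)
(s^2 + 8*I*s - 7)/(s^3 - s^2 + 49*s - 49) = (s + I)/(s^2 - s*(1 + 7*I) + 7*I)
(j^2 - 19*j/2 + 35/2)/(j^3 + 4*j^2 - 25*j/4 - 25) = 2*(j - 7)/(2*j^2 + 13*j + 20)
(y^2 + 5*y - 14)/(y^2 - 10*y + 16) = (y + 7)/(y - 8)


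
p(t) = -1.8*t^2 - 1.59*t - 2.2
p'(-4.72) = 15.40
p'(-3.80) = 12.09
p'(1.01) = -5.23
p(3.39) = -28.28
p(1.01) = -5.64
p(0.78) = -4.54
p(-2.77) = -11.61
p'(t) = -3.6*t - 1.59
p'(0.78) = -4.40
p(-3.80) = -22.15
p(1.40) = -7.95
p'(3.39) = -13.79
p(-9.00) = -133.69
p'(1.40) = -6.63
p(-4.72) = -34.80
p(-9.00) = -133.69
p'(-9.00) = 30.81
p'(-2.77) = 8.38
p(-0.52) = -1.86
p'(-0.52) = 0.28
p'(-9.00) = 30.81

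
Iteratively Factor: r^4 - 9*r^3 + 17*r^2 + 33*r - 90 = (r - 3)*(r^3 - 6*r^2 - r + 30) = (r - 3)^2*(r^2 - 3*r - 10) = (r - 5)*(r - 3)^2*(r + 2)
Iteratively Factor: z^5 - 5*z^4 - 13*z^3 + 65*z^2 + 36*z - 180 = (z + 2)*(z^4 - 7*z^3 + z^2 + 63*z - 90) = (z - 3)*(z + 2)*(z^3 - 4*z^2 - 11*z + 30) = (z - 3)*(z - 2)*(z + 2)*(z^2 - 2*z - 15) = (z - 3)*(z - 2)*(z + 2)*(z + 3)*(z - 5)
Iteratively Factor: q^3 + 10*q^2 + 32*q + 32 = (q + 4)*(q^2 + 6*q + 8) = (q + 2)*(q + 4)*(q + 4)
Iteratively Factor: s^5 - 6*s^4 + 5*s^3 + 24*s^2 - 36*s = (s - 3)*(s^4 - 3*s^3 - 4*s^2 + 12*s) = s*(s - 3)*(s^3 - 3*s^2 - 4*s + 12) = s*(s - 3)^2*(s^2 - 4) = s*(s - 3)^2*(s + 2)*(s - 2)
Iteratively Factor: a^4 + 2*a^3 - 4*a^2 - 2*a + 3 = (a - 1)*(a^3 + 3*a^2 - a - 3) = (a - 1)*(a + 3)*(a^2 - 1) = (a - 1)^2*(a + 3)*(a + 1)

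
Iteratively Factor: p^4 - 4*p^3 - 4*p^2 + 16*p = (p - 4)*(p^3 - 4*p) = p*(p - 4)*(p^2 - 4) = p*(p - 4)*(p + 2)*(p - 2)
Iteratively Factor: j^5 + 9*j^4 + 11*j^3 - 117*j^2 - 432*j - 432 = (j + 3)*(j^4 + 6*j^3 - 7*j^2 - 96*j - 144) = (j + 3)^2*(j^3 + 3*j^2 - 16*j - 48) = (j - 4)*(j + 3)^2*(j^2 + 7*j + 12) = (j - 4)*(j + 3)^2*(j + 4)*(j + 3)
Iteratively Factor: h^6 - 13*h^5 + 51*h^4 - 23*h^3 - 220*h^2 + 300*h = (h - 3)*(h^5 - 10*h^4 + 21*h^3 + 40*h^2 - 100*h) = (h - 5)*(h - 3)*(h^4 - 5*h^3 - 4*h^2 + 20*h) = (h - 5)*(h - 3)*(h + 2)*(h^3 - 7*h^2 + 10*h) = (h - 5)*(h - 3)*(h - 2)*(h + 2)*(h^2 - 5*h) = h*(h - 5)*(h - 3)*(h - 2)*(h + 2)*(h - 5)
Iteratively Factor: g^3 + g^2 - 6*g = (g)*(g^2 + g - 6) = g*(g + 3)*(g - 2)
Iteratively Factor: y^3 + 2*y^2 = (y)*(y^2 + 2*y) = y^2*(y + 2)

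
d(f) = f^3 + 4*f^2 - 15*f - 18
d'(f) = 3*f^2 + 8*f - 15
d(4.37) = 76.29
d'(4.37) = 77.25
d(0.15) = -20.16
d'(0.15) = -13.73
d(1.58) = -27.77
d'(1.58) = 5.13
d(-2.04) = 20.76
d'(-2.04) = -18.84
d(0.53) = -24.68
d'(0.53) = -9.92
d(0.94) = -27.74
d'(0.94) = -4.83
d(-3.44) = 40.23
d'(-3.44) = -7.02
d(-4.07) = 41.89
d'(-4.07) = 2.13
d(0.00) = -18.00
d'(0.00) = -15.00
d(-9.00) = -288.00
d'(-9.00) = 156.00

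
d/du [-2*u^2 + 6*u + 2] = 6 - 4*u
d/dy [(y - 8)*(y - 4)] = 2*y - 12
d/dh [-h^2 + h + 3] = 1 - 2*h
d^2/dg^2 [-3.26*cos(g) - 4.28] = 3.26*cos(g)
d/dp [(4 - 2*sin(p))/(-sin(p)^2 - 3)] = 2*(4*sin(p) + cos(p)^2 + 2)*cos(p)/(sin(p)^2 + 3)^2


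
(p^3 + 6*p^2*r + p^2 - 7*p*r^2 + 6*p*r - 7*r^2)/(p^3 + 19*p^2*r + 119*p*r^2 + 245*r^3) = (p^2 - p*r + p - r)/(p^2 + 12*p*r + 35*r^2)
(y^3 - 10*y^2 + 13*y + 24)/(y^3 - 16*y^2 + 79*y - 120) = (y + 1)/(y - 5)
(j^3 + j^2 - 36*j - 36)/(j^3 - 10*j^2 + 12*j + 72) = (j^2 + 7*j + 6)/(j^2 - 4*j - 12)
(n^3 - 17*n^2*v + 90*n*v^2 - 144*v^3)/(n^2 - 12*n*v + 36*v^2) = (-n^2 + 11*n*v - 24*v^2)/(-n + 6*v)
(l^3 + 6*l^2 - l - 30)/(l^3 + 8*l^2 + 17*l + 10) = (l^2 + l - 6)/(l^2 + 3*l + 2)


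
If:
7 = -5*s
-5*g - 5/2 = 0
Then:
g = -1/2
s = -7/5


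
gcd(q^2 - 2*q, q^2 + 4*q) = q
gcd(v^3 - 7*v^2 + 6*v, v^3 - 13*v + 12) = v - 1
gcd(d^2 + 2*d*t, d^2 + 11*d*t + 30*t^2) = 1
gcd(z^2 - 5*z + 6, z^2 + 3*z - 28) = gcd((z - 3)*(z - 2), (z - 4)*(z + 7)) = 1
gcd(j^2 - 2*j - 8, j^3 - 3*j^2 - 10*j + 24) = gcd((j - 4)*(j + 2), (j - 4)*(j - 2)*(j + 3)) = j - 4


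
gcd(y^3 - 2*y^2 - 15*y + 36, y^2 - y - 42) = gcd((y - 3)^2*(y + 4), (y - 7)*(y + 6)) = 1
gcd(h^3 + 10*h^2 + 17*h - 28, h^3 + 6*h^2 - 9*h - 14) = h + 7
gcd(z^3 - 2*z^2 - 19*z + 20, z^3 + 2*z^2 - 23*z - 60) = z^2 - z - 20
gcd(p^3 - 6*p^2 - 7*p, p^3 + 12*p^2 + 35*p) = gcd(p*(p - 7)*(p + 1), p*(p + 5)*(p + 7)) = p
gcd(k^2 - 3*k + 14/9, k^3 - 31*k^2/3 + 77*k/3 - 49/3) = k - 7/3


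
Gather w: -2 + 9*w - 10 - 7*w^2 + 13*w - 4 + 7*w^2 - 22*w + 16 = 0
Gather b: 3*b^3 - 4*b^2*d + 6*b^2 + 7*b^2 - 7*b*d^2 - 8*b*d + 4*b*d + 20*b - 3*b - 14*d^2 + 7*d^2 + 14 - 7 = 3*b^3 + b^2*(13 - 4*d) + b*(-7*d^2 - 4*d + 17) - 7*d^2 + 7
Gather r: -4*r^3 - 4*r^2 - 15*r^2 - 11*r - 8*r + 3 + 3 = -4*r^3 - 19*r^2 - 19*r + 6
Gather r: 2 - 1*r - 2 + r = 0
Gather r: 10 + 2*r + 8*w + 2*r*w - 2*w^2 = r*(2*w + 2) - 2*w^2 + 8*w + 10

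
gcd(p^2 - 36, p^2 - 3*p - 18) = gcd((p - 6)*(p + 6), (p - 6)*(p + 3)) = p - 6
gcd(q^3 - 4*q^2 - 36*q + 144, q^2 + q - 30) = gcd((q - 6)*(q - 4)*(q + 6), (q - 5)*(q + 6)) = q + 6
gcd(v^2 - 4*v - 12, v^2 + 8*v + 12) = v + 2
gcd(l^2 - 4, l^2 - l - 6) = l + 2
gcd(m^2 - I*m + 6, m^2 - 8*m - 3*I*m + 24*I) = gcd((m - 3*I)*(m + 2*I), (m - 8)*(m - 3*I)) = m - 3*I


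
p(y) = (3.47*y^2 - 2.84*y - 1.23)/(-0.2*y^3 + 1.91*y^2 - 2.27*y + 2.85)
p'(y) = (6.94*y - 2.84)/(-0.2*y^3 + 1.91*y^2 - 2.27*y + 2.85) + (0.6*y^2 - 3.82*y + 2.27)*(3.47*y^2 - 2.84*y - 1.23)/(-0.2*y^3 + 1.91*y^2 - 2.27*y + 2.85)^2 = (0.694*y^4 - 1.136*y^3 - 3.1905*y^2 + 24.4776*y - 10.8861)/(0.04*y^6 - 0.764*y^5 + 4.5561*y^4 - 9.8114*y^3 + 16.0399*y^2 - 12.939*y + 8.1225)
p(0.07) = -0.52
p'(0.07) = -1.26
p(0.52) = -0.82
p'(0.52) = 0.19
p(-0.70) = 0.45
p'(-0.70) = -0.98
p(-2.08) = 1.12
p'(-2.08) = -0.17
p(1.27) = 0.29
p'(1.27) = 2.09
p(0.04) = -0.48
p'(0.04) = -1.30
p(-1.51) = 0.97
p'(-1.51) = -0.37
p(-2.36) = 1.15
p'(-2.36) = -0.11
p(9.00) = -29.33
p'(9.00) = 48.91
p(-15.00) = 0.72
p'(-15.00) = 0.03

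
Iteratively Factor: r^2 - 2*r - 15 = (r + 3)*(r - 5)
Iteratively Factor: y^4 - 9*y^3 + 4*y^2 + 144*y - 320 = (y - 4)*(y^3 - 5*y^2 - 16*y + 80) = (y - 4)*(y + 4)*(y^2 - 9*y + 20) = (y - 4)^2*(y + 4)*(y - 5)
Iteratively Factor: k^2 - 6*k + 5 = (k - 1)*(k - 5)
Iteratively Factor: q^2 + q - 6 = (q - 2)*(q + 3)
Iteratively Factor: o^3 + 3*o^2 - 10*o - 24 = (o + 2)*(o^2 + o - 12) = (o + 2)*(o + 4)*(o - 3)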